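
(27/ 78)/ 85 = 9/ 2210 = 0.00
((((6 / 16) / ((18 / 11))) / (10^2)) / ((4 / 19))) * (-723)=-50369 / 6400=-7.87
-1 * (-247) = 247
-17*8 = -136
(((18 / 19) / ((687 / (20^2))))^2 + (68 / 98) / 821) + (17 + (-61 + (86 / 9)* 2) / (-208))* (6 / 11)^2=1998905344220489 / 368606309954036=5.42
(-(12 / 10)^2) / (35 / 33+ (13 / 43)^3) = -47227158 / 35690575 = -1.32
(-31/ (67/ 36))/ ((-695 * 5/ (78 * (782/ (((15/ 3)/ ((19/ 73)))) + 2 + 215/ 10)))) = 2040013404/ 84981125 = 24.01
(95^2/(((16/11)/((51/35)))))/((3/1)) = 337535/112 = 3013.71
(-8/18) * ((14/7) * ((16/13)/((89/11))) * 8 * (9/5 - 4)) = 123904/52065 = 2.38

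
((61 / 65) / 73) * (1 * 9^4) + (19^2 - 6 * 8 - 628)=-1094454 / 4745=-230.65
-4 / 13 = -0.31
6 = 6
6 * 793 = 4758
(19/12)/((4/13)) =247/48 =5.15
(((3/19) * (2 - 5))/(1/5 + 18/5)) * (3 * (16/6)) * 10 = -3600/361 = -9.97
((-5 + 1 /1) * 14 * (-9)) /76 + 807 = 15459 /19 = 813.63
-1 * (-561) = 561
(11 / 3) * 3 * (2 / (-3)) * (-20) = 440 / 3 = 146.67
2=2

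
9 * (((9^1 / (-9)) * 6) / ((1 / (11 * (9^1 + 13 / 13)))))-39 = -5979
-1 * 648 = -648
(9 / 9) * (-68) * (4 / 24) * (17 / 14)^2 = -4913 / 294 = -16.71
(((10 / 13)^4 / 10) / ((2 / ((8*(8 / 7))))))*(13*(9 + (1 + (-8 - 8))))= -192000 / 15379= -12.48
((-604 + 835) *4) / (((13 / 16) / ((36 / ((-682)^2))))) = 12096 / 137423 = 0.09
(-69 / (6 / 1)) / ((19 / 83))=-1909 / 38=-50.24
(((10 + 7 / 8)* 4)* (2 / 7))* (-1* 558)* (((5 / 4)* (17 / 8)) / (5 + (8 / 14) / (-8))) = -687735 / 184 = -3737.69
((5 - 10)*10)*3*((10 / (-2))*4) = 3000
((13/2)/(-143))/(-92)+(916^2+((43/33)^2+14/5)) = 840637932119/1001880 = 839060.50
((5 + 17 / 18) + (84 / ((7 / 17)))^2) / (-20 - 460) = -149839 / 1728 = -86.71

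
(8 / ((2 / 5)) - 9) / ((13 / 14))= 154 / 13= 11.85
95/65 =19/13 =1.46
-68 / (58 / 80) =-2720 / 29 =-93.79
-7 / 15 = -0.47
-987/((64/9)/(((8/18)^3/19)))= -329/513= -0.64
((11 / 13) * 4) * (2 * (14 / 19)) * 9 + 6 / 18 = 33511 / 741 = 45.22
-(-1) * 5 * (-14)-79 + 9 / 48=-2381 / 16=-148.81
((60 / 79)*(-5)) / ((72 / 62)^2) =-2.82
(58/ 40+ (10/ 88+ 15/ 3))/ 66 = 0.10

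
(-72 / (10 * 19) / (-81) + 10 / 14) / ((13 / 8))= 2648 / 5985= 0.44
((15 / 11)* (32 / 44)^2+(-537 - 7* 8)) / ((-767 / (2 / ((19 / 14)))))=22073044 / 19396663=1.14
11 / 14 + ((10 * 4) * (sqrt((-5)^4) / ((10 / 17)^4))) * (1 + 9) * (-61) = -71326923 / 14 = -5094780.21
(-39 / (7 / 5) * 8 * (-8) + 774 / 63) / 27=12566 / 189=66.49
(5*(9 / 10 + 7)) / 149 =79 / 298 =0.27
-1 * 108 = -108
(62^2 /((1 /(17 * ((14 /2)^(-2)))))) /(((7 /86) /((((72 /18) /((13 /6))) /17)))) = 7934016 /4459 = 1779.33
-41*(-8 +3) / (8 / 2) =205 / 4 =51.25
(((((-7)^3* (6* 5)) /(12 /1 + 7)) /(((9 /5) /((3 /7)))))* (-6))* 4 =58800 /19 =3094.74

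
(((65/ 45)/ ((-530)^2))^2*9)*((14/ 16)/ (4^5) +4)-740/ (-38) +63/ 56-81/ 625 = 754165550555957231/ 36844127600640000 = 20.47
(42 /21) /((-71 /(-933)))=1866 /71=26.28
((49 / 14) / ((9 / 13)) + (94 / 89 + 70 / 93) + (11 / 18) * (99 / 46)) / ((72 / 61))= 1139845817 / 164480544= 6.93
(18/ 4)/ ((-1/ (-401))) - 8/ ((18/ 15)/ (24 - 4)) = 10027/ 6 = 1671.17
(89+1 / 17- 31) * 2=1974 / 17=116.12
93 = 93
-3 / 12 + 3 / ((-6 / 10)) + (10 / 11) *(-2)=-311 / 44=-7.07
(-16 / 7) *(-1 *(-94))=-1504 / 7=-214.86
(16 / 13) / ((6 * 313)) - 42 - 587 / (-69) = -3134425 / 93587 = -33.49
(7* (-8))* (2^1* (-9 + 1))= 896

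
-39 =-39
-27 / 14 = -1.93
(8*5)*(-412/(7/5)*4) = -329600/7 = -47085.71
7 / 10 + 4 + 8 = 127 / 10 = 12.70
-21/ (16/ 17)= -357/ 16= -22.31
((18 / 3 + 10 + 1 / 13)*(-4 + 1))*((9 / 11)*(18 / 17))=-9234 / 221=-41.78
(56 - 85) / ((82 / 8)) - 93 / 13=-5321 / 533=-9.98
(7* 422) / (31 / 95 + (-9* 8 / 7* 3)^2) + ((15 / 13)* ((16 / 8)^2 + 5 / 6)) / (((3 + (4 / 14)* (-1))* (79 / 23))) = 640149424075 / 173035000814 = 3.70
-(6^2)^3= -46656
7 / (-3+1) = -7 / 2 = -3.50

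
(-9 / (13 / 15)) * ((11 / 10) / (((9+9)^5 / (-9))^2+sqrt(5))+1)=-262309387175189440417629 / 25259422468091604369343+297 * sqrt(5) / 50518844936183208738686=-10.38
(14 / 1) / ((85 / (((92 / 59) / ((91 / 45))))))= 1656 / 13039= 0.13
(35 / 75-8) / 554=-113 / 8310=-0.01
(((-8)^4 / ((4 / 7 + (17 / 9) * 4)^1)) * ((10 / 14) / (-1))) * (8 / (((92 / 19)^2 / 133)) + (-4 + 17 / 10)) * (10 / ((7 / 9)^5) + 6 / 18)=-4890537020952 / 8890903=-550060.78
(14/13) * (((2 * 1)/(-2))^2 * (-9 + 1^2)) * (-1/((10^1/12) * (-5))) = -672/325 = -2.07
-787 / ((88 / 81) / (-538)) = 17147943 / 44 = 389725.98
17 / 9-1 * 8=-6.11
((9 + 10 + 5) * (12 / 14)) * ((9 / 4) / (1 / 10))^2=72900 / 7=10414.29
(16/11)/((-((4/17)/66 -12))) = 408/3365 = 0.12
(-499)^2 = 249001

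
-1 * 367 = -367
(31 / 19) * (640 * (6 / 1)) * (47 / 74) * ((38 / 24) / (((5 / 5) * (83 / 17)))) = 3963040 / 3071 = 1290.47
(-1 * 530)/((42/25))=-6625/21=-315.48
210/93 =2.26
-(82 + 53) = -135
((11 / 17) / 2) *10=55 / 17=3.24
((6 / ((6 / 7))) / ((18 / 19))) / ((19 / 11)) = 77 / 18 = 4.28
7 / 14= 1 / 2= 0.50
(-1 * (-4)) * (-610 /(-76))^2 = 93025 /361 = 257.69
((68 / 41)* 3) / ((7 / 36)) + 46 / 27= 211490 / 7749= 27.29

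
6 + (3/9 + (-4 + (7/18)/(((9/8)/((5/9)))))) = 1841/729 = 2.53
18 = 18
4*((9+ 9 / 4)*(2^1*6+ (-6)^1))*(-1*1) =-270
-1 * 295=-295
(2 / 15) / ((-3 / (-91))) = 4.04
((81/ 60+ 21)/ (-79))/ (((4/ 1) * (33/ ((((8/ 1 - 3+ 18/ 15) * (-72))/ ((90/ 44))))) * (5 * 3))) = 4619/ 148125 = 0.03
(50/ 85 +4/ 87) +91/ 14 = 21103/ 2958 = 7.13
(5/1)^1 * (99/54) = 55/6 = 9.17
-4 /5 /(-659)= 4 /3295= 0.00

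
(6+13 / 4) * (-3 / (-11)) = 111 / 44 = 2.52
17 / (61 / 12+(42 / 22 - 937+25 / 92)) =-25806 / 1411339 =-0.02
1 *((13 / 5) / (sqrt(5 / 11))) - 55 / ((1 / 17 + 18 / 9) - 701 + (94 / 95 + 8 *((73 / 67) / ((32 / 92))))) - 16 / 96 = 3.77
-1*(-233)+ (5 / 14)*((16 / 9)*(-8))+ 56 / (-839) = 12043673 / 52857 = 227.85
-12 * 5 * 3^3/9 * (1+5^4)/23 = -112680/23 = -4899.13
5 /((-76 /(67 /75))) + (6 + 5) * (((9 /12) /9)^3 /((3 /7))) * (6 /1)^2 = 6511 /13680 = 0.48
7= 7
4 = 4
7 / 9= 0.78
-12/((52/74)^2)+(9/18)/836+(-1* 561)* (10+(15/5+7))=-3177279695/282568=-11244.30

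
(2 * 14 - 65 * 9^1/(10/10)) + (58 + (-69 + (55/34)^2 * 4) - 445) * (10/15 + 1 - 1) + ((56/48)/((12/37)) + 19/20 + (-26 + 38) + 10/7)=-608875669/728280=-836.05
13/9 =1.44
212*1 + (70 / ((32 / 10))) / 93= 157903 / 744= 212.24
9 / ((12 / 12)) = 9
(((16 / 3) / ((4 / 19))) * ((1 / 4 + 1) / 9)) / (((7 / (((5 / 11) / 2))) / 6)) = 475 / 693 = 0.69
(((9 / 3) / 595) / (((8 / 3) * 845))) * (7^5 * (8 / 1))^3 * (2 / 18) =43406276662336 / 71825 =604333820.57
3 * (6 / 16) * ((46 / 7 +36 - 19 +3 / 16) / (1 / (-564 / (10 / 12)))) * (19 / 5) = -192478113 / 2800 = -68742.18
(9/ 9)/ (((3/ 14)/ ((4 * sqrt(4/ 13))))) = 112 * sqrt(13)/ 39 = 10.35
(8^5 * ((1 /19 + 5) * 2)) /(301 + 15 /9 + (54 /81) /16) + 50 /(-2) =147544069 /138035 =1068.89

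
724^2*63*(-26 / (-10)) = 429300144 / 5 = 85860028.80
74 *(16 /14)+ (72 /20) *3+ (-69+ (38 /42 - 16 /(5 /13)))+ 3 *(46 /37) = -41158 /3885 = -10.59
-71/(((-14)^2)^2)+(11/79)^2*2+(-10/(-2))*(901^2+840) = 974170700604041/239754256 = 4063205.04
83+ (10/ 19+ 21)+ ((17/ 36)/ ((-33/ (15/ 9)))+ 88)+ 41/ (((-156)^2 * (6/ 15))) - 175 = 1602771949/ 91552032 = 17.51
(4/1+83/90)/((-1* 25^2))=-0.01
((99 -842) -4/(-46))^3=-4988815677503/12167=-410028411.07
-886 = -886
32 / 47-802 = -37662 / 47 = -801.32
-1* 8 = -8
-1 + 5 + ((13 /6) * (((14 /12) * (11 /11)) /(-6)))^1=773 /216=3.58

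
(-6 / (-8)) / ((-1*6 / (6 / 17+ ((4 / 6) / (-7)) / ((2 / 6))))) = -1 / 119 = -0.01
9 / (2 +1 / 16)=48 / 11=4.36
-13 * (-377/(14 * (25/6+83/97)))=1426191/20461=69.70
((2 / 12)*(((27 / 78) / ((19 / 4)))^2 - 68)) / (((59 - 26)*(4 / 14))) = -7259504 / 6039891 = -1.20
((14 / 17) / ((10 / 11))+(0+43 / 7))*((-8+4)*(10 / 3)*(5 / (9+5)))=-27960 / 833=-33.57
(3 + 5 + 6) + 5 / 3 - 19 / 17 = 742 / 51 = 14.55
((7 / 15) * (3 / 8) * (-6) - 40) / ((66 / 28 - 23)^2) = -0.10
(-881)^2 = 776161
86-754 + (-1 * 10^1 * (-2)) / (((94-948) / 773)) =-292966 / 427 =-686.10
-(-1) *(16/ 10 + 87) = 443/ 5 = 88.60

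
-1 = -1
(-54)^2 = 2916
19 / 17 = 1.12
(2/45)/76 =1/1710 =0.00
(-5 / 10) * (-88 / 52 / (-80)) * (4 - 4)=0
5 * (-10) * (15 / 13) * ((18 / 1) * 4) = -54000 / 13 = -4153.85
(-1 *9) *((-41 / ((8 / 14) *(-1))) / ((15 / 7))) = -6027 / 20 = -301.35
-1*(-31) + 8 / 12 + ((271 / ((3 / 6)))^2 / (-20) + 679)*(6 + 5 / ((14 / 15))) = -16702646 / 105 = -159072.82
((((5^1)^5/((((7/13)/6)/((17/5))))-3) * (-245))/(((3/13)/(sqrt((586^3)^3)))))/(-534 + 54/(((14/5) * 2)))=69167156744477311520 * sqrt(586)/2447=684249930786095645.54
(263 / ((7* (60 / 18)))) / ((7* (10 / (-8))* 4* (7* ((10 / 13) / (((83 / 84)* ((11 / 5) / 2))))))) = -3121547 / 48020000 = -0.07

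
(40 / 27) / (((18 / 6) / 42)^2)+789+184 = 34111 / 27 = 1263.37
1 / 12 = 0.08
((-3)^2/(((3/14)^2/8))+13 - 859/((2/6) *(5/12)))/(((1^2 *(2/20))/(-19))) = 874722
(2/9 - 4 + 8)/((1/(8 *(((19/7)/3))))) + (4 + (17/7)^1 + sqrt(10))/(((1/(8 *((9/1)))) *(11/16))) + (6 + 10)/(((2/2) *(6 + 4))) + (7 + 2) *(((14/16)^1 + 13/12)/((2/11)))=1152 *sqrt(10)/11 + 133446037/166320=1133.52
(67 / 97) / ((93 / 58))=3886 / 9021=0.43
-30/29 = -1.03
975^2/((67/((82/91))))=5996250/469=12785.18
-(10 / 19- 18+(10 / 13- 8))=6102 / 247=24.70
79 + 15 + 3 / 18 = 565 / 6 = 94.17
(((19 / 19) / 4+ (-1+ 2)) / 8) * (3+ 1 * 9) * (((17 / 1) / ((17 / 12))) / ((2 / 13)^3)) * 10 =494325 / 8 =61790.62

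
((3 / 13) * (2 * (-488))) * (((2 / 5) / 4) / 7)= -1464 / 455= -3.22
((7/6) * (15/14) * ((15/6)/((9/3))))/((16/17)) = 425/384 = 1.11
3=3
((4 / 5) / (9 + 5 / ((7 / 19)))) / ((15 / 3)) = 14 / 1975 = 0.01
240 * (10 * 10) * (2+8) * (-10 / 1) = -2400000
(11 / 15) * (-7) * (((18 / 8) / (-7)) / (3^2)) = 11 / 60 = 0.18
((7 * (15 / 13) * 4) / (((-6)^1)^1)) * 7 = -490 / 13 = -37.69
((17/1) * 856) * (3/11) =43656/11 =3968.73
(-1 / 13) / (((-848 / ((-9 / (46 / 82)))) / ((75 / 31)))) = -27675 / 7860112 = -0.00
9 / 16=0.56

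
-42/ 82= -21/ 41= -0.51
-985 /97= -10.15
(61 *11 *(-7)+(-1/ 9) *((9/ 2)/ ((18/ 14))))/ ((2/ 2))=-84553/ 18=-4697.39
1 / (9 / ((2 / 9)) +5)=2 / 91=0.02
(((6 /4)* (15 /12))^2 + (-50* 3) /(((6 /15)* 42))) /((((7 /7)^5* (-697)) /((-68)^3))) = -700825 /287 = -2441.90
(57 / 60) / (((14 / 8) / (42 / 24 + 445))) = 33953 / 140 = 242.52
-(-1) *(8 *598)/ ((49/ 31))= 3026.61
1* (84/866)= 42/433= 0.10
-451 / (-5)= 451 / 5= 90.20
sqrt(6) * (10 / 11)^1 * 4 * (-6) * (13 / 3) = -1040 * sqrt(6) / 11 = -231.59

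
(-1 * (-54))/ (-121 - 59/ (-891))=-24057/ 53876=-0.45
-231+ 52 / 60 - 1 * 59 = -4337 / 15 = -289.13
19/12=1.58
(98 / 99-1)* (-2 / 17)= 2 / 1683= 0.00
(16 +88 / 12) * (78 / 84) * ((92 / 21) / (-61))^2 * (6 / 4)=275080 / 1640961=0.17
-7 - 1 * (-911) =904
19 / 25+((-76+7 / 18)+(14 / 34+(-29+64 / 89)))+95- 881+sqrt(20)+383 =-344319629 / 680850+2*sqrt(5) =-501.25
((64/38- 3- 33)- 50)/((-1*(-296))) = -801/2812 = -0.28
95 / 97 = 0.98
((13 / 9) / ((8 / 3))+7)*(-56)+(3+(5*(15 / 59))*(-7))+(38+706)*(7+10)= 2162899 / 177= 12219.77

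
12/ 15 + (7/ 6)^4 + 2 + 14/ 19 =663551/ 123120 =5.39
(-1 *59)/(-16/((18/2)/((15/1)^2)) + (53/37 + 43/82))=0.15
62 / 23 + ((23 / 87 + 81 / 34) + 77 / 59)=26682935 / 4014006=6.65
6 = 6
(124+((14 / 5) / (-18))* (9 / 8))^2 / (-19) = -24532209 / 30400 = -806.98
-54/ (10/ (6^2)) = -972/ 5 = -194.40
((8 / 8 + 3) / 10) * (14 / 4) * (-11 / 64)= -77 / 320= -0.24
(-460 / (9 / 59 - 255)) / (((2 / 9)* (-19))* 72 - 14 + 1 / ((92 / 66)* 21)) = -62422 / 10996149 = -0.01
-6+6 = 0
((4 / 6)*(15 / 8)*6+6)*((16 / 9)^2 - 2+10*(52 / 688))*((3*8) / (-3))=-26698 / 129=-206.96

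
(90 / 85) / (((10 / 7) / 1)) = 63 / 85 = 0.74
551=551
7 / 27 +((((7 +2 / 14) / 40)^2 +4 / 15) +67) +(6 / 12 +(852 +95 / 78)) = 1267601747 / 1375920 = 921.28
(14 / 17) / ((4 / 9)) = 63 / 34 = 1.85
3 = 3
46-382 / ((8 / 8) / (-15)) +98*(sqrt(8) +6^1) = 196*sqrt(2) +6364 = 6641.19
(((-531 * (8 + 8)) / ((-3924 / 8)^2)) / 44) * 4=-3776 / 1176219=-0.00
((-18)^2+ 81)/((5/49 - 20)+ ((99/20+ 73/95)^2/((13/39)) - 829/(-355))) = 203458878000/40459817453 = 5.03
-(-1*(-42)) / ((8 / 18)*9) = -21 / 2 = -10.50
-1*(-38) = 38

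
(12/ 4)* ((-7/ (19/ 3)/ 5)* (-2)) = 126/ 95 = 1.33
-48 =-48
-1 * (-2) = 2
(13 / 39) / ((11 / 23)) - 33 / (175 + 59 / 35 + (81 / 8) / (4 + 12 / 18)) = 1693817 / 3305247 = 0.51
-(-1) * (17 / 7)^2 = 5.90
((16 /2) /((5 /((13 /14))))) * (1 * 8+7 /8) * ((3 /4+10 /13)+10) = 42529 /280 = 151.89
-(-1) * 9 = 9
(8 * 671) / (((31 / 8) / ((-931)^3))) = -34653853661504 / 31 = -1117866247145.29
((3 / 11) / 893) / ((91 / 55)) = 15 / 81263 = 0.00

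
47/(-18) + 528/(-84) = -1121/126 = -8.90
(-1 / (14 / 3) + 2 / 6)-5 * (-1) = 215 / 42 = 5.12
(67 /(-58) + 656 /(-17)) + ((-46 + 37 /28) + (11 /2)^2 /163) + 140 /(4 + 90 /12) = -932329924 /12937799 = -72.06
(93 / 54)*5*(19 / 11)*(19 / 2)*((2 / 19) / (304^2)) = 155 / 963072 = 0.00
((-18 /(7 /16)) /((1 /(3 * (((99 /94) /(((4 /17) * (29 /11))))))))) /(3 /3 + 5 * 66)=-1999404 /3158071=-0.63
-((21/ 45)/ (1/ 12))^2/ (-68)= 196/ 425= 0.46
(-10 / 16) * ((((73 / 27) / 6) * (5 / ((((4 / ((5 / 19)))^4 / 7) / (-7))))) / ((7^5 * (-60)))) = -228125 / 177965056475136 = -0.00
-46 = -46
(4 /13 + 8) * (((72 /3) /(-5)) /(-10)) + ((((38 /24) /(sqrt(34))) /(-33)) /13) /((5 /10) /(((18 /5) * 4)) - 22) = 38 * sqrt(34) /7689253 + 1296 /325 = 3.99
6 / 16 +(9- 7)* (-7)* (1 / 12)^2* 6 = -5 / 24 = -0.21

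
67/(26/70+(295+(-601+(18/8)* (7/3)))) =-9380/42053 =-0.22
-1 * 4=-4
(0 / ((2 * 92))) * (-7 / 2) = 0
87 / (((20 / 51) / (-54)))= -119799 / 10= -11979.90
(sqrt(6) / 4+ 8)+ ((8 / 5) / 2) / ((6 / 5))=sqrt(6) / 4+ 26 / 3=9.28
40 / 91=0.44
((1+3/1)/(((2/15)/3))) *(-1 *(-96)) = 8640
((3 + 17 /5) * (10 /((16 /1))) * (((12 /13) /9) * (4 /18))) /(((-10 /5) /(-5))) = 80 /351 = 0.23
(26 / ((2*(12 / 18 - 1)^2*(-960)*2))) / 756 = -13 / 161280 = -0.00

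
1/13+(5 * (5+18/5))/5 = 564/65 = 8.68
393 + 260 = 653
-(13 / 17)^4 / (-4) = 0.09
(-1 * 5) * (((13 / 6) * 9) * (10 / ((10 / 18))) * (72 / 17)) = -126360 / 17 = -7432.94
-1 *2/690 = -1/345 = -0.00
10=10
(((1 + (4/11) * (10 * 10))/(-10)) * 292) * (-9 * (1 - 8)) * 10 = -7560756/11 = -687341.45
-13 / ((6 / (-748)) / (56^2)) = 15247232 / 3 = 5082410.67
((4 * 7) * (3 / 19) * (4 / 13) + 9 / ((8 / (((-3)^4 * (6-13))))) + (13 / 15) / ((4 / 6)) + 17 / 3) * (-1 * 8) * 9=55979409 / 1235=45327.46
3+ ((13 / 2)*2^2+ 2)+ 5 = 36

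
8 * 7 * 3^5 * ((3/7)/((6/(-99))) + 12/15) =-426708/5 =-85341.60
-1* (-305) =305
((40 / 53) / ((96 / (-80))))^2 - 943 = -23829983 / 25281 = -942.60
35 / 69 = 0.51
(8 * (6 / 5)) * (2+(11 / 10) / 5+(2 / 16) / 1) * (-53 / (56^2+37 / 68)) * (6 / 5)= -20283312 / 44434375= -0.46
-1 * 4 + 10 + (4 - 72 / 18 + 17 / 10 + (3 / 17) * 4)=1429 / 170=8.41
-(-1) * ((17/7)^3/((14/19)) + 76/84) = 293075/14406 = 20.34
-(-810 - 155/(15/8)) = 2678/3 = 892.67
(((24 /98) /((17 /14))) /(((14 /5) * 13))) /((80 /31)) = 93 /43316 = 0.00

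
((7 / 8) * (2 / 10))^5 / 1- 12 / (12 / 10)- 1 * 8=-1843183193 / 102400000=-18.00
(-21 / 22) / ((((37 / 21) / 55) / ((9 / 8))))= -19845 / 592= -33.52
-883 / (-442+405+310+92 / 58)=-25607 / 7963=-3.22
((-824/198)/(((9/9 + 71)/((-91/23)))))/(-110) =-9373/4508460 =-0.00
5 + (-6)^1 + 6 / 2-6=-4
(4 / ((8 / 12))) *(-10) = -60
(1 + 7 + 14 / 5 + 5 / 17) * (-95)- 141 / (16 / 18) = -164909 / 136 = -1212.57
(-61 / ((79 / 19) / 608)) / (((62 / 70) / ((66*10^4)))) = -16277923200000 / 2449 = -6646763250.31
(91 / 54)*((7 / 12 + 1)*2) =1729 / 324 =5.34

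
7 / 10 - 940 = -9393 / 10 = -939.30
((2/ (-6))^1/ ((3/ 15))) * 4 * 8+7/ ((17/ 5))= -2615/ 51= -51.27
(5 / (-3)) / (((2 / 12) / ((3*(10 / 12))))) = -25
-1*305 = -305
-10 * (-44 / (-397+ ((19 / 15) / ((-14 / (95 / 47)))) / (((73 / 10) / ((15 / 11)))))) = -14530285 / 13111408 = -1.11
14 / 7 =2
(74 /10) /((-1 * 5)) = -37 /25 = -1.48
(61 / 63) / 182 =61 / 11466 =0.01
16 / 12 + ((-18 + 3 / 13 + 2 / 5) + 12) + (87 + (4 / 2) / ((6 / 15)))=17153 / 195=87.96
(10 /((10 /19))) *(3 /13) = 57 /13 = 4.38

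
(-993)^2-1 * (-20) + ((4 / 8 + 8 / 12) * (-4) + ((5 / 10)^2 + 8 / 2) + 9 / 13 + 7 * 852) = 992033.28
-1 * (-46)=46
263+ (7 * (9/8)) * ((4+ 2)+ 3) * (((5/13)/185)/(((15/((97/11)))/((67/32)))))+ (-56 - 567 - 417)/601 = 1064173341951/4070260480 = 261.45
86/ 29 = 2.97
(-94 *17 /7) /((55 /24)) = -38352 /385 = -99.62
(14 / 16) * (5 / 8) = 35 / 64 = 0.55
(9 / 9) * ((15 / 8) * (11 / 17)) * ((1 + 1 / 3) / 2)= 55 / 68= 0.81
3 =3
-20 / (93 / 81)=-540 / 31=-17.42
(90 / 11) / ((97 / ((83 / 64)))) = 3735 / 34144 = 0.11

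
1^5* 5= 5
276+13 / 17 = 4705 / 17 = 276.76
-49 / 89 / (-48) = 49 / 4272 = 0.01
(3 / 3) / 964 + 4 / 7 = 3863 / 6748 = 0.57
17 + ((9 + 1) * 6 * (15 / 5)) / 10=35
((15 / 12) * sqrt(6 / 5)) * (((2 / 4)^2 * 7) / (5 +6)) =0.22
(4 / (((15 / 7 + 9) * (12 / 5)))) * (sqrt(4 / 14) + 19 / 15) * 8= 20 * sqrt(14) / 117 + 532 / 351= 2.16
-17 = -17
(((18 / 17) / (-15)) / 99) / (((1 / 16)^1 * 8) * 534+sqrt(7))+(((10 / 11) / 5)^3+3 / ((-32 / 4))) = -11902932717 / 32257956280+sqrt(7) / 99973005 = -0.37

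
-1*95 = -95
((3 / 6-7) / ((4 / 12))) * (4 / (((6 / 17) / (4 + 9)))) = -2873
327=327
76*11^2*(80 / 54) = 367840 / 27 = 13623.70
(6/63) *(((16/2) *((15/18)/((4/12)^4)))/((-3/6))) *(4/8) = -360/7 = -51.43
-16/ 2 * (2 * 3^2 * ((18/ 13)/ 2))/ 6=-216/ 13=-16.62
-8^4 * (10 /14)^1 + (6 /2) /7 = -20477 /7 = -2925.29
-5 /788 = -0.01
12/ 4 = 3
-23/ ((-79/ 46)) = 1058/ 79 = 13.39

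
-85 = -85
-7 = -7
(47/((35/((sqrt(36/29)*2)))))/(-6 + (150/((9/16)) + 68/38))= 8037*sqrt(29)/3796100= 0.01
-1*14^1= -14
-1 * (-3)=3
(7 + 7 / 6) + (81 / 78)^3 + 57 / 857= 9.35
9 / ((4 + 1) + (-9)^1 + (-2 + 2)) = -9 / 4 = -2.25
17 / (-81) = -17 / 81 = -0.21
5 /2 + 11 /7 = 57 /14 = 4.07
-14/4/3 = -7/6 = -1.17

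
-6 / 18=-1 / 3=-0.33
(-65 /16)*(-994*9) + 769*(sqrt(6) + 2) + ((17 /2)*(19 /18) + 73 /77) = 769*sqrt(6) + 210067955 /5544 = 39774.70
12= 12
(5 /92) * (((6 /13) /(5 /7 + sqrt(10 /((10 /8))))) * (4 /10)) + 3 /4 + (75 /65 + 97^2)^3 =294 * sqrt(2) /109733 + 61812188416871580803 /74179508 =833278490022.77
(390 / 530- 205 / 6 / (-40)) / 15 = 809 / 7632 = 0.11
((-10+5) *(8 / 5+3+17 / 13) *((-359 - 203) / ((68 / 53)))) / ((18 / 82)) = 39079232 / 663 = 58943.03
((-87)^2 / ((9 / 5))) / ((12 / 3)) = 4205 / 4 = 1051.25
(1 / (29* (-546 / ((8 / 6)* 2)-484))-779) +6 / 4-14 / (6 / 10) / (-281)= -104720380619 / 134702970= -777.42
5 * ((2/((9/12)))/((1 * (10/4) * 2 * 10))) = 4/15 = 0.27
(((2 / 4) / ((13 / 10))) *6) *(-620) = -1430.77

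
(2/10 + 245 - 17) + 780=1008.20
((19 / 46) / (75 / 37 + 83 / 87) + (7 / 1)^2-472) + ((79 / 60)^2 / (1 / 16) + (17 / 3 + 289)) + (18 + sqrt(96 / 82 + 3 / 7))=-8189513719 / 99318600 + 3 * sqrt(14637) / 287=-81.19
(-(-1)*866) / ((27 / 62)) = 53692 / 27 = 1988.59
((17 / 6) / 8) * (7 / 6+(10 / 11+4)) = 6817 / 3168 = 2.15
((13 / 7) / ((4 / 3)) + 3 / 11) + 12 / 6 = 3.67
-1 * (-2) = 2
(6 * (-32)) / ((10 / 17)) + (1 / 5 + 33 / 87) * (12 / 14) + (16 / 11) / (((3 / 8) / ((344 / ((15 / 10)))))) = 8090936 / 14355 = 563.63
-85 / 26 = -3.27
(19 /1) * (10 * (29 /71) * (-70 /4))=-96425 /71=-1358.10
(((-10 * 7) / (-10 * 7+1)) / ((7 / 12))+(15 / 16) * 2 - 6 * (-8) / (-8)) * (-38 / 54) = 1.68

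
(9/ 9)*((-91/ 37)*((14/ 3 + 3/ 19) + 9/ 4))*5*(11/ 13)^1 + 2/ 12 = -206533/ 2812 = -73.45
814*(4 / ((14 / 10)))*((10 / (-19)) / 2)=-81400 / 133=-612.03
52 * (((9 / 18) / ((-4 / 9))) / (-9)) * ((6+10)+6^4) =8528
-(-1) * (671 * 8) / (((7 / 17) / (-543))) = -49552008 / 7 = -7078858.29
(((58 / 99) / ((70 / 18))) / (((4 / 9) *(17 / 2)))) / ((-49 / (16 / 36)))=-116 / 320705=-0.00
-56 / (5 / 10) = -112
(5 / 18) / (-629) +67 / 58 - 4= -467105 / 164169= -2.85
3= 3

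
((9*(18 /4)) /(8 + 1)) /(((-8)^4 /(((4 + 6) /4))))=45 /16384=0.00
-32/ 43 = -0.74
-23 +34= 11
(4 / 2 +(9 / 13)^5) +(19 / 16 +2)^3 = 52535884703 / 1520816128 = 34.54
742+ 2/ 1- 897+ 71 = -82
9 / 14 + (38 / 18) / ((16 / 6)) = 241 / 168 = 1.43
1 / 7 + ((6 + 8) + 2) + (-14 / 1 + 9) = 78 / 7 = 11.14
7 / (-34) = -7 / 34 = -0.21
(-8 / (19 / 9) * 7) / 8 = -3.32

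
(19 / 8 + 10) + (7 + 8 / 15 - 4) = 1909 / 120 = 15.91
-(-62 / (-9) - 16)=82 / 9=9.11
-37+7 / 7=-36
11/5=2.20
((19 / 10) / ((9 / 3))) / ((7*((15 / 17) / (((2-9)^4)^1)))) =110789 / 450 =246.20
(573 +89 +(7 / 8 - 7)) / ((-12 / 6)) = -5247 / 16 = -327.94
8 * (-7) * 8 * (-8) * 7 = 25088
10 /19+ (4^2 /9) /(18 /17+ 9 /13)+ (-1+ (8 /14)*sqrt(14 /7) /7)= 0.66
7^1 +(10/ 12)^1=7.83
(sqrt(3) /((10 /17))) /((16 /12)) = 51 * sqrt(3) /40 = 2.21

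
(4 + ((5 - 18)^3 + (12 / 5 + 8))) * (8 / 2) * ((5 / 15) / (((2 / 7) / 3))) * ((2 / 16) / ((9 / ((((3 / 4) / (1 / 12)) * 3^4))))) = -6187671 / 20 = -309383.55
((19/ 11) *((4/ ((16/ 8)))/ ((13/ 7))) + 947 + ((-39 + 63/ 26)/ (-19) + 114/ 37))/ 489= 63927485/ 32772454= 1.95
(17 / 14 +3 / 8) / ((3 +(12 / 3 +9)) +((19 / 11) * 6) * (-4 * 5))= -979 / 117824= -0.01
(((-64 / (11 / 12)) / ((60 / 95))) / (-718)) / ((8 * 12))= 19 / 11847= 0.00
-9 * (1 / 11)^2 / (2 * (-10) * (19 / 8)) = 18 / 11495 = 0.00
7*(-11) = -77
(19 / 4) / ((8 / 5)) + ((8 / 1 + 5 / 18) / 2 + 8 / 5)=12539 / 1440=8.71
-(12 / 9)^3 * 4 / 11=-256 / 297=-0.86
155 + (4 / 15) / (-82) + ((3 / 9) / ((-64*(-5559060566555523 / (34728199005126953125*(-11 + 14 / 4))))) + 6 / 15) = -12928719317422283109413 / 145869749266416923520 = -88.63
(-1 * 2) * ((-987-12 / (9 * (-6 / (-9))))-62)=2102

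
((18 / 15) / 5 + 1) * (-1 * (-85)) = 527 / 5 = 105.40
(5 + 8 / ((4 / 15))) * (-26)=-910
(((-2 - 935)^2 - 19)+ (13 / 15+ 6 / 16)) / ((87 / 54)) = 316062447 / 580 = 544935.25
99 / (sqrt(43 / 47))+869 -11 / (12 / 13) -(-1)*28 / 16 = 99*sqrt(2021) / 43+5153 / 6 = 962.34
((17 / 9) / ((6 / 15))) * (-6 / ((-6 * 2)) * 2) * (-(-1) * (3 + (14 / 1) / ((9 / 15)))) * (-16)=-53720 / 27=-1989.63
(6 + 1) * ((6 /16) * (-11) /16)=-231 /128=-1.80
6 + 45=51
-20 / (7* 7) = -20 / 49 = -0.41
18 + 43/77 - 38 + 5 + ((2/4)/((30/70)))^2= -36259/2772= -13.08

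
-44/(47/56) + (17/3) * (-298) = -245494/141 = -1741.09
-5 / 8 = -0.62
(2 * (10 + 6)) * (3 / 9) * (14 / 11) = 13.58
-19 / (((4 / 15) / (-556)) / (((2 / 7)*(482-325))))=1777015.71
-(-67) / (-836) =-67 / 836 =-0.08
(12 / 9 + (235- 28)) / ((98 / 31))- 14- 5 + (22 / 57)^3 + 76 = 2231569727 / 18148914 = 122.96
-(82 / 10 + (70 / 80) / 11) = -3643 / 440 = -8.28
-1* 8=-8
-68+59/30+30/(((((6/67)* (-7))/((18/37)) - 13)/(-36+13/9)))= 140417/21540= 6.52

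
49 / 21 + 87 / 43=562 / 129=4.36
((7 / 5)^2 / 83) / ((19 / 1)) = 49 / 39425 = 0.00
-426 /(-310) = 213 /155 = 1.37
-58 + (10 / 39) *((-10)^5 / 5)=-202262 / 39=-5186.21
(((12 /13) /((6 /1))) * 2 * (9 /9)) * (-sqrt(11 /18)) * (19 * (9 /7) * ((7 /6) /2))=-19 * sqrt(22) /26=-3.43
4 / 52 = 1 / 13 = 0.08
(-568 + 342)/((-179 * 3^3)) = 226/4833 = 0.05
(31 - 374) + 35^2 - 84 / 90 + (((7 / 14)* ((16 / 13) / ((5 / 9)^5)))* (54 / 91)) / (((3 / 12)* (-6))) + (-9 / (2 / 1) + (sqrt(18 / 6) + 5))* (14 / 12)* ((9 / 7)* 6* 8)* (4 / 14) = 144* sqrt(3) / 7 + 9834636664 / 11090625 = 922.38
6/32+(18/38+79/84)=10225/6384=1.60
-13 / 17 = -0.76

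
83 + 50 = 133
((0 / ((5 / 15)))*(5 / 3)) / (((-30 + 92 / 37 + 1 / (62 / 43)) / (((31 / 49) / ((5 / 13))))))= 0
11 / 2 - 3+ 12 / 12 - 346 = -685 / 2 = -342.50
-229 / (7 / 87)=-19923 / 7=-2846.14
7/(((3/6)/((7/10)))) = 49/5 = 9.80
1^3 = 1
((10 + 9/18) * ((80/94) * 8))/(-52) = -840/611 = -1.37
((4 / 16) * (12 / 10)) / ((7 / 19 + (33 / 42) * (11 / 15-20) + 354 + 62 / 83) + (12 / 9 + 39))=99351 / 125947477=0.00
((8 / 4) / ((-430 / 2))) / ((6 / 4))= -4 / 645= -0.01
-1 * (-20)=20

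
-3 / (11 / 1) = -3 / 11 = -0.27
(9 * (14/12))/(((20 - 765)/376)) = -3948/745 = -5.30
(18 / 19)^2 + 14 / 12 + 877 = 1904053 / 2166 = 879.06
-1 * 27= -27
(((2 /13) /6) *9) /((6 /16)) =8 /13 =0.62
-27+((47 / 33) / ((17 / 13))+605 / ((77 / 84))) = 355724 / 561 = 634.09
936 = 936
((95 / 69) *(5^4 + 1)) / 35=11894 / 483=24.63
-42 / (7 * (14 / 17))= -51 / 7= -7.29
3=3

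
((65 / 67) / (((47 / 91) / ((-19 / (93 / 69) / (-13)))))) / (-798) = -1495 / 585714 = -0.00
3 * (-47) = -141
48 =48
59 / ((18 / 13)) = 767 / 18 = 42.61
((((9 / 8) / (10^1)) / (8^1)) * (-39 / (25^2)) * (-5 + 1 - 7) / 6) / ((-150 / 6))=-1287 / 20000000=-0.00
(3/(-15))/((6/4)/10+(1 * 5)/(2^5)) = -32/49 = -0.65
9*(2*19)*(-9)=-3078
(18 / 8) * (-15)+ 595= 2245 / 4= 561.25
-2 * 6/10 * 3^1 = -18/5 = -3.60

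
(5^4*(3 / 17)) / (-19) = -5.80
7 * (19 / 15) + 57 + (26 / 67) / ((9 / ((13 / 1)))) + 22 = 266608 / 3015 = 88.43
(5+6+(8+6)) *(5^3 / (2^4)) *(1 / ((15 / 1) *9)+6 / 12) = 85625 / 864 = 99.10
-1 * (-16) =16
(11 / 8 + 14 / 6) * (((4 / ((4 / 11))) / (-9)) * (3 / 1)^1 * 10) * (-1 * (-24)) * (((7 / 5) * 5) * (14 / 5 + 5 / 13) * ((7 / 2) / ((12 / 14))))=-7723331 / 26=-297051.19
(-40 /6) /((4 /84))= -140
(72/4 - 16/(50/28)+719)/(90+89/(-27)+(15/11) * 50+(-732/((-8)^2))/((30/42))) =86491152/16498115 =5.24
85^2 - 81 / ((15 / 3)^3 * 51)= 15353098 / 2125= 7224.99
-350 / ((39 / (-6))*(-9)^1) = -700 / 117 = -5.98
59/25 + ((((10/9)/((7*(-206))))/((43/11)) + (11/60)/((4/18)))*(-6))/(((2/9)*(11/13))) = -148558379/6200600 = -23.96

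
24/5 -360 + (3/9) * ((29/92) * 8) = -122254/345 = -354.36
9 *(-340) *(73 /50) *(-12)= 268056 /5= 53611.20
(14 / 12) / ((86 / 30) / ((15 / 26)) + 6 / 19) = 9975 / 45184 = 0.22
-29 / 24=-1.21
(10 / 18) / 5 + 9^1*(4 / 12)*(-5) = -14.89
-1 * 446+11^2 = -325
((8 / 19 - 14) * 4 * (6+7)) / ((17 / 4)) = -166.14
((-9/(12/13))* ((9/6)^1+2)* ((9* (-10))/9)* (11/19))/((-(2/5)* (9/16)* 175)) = -286/57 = -5.02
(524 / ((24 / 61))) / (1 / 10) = 39955 / 3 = 13318.33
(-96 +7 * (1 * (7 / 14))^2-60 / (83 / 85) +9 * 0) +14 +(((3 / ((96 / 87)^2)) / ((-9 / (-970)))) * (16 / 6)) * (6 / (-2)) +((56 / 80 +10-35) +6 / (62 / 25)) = -2287.98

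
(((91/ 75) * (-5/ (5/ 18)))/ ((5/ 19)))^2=107619876/ 15625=6887.67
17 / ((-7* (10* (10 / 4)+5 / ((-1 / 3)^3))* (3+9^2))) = 17 / 64680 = 0.00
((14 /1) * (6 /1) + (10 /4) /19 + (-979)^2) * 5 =182119775 /38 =4792625.66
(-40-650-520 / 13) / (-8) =365 / 4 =91.25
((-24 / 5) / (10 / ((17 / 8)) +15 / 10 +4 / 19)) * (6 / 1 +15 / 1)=-325584 / 20725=-15.71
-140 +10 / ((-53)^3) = -20842790 / 148877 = -140.00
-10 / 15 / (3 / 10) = -20 / 9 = -2.22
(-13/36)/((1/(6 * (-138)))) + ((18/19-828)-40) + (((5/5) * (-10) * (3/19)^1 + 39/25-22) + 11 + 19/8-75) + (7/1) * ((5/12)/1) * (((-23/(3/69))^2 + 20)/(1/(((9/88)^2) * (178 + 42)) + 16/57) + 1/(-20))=35781992695243/31372800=1140541.89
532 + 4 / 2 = 534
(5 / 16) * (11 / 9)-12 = -1673 / 144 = -11.62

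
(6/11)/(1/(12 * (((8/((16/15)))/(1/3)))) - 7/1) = -1620/20779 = -0.08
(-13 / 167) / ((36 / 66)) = -143 / 1002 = -0.14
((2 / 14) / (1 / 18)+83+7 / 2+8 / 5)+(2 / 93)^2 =54895483 / 605430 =90.67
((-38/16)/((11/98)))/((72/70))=-32585/1584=-20.57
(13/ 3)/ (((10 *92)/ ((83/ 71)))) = 1079/ 195960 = 0.01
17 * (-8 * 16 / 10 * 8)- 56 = -1796.80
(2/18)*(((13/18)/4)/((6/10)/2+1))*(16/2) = 10/81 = 0.12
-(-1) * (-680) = -680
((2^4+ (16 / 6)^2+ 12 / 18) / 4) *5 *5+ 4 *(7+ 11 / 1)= 3971 / 18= 220.61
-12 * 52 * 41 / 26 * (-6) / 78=984 / 13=75.69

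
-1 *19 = -19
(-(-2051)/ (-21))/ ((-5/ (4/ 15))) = 1172/ 225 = 5.21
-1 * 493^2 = -243049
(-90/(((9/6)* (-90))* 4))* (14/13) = 7/39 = 0.18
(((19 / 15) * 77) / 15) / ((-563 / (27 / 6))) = -1463 / 28150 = -0.05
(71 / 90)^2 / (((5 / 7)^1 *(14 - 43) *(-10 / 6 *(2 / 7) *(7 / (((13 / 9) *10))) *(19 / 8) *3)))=917462 / 50209875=0.02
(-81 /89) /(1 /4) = -324 /89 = -3.64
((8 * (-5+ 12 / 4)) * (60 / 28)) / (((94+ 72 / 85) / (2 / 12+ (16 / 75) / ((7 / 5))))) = -22780 / 197519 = -0.12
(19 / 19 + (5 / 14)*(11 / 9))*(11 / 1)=1991 / 126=15.80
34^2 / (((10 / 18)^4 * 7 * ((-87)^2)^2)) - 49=-151623270739 / 3094354375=-49.00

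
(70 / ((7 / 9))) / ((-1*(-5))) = 18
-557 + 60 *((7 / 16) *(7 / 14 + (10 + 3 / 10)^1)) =-547 / 2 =-273.50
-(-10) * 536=5360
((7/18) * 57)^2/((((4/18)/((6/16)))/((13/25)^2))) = 8968323/40000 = 224.21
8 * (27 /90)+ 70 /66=571 /165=3.46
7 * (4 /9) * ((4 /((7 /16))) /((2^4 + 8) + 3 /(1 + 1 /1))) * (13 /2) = 3328 /459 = 7.25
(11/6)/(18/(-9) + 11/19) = -209/162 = -1.29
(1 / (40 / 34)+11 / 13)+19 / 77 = 38897 / 20020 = 1.94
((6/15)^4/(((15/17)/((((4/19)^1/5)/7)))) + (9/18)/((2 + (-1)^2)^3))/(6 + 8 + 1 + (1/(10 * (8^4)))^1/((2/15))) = 17184432128/13789608328125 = 0.00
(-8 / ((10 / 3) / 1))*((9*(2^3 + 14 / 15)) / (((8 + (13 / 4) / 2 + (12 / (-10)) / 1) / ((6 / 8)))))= -28944 / 1685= -17.18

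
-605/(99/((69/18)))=-1265/54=-23.43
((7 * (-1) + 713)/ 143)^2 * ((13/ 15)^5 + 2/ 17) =3903118236716/ 263983809375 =14.79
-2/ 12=-1/ 6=-0.17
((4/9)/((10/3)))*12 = 1.60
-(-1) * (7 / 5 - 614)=-3063 / 5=-612.60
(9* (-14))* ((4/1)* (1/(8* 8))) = -63/8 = -7.88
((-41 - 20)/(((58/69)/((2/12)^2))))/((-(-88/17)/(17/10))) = -405467/612480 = -0.66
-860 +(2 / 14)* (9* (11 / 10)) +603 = -17891 / 70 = -255.59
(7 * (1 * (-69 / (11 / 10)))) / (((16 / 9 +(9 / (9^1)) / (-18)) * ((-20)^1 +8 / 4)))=4830 / 341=14.16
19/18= 1.06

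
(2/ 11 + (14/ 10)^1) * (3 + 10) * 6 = 6786/ 55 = 123.38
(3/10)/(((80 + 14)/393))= 1.25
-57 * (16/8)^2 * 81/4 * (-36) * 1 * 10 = 1662120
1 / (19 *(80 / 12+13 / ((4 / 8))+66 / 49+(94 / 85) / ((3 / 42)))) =12495 / 11750588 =0.00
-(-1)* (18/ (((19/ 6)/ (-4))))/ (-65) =432/ 1235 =0.35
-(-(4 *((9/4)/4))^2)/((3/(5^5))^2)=87890625/16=5493164.06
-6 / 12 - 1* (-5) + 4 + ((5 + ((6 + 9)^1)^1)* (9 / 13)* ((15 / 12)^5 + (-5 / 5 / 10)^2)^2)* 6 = 167687123347 / 212992000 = 787.29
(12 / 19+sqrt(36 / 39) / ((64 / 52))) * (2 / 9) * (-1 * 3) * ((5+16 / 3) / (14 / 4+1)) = -31 * sqrt(39) / 162 -496 / 513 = -2.16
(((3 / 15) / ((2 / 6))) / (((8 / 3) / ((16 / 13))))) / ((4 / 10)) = 9 / 13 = 0.69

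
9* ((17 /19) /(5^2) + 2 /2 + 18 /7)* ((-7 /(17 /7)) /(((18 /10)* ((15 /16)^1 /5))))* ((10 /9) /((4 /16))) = -3582208 /2907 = -1232.27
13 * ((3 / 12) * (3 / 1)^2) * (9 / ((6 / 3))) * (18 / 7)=9477 / 28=338.46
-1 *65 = -65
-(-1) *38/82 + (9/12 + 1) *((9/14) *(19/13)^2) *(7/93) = 1107149/1718392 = 0.64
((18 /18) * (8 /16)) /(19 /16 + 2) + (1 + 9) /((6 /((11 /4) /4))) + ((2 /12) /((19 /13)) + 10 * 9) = 91.42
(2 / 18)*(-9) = -1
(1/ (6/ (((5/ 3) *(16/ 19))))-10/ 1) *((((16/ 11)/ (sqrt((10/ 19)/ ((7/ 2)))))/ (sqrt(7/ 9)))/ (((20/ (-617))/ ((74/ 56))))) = 3812443 *sqrt(95)/ 21945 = 1693.28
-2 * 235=-470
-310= -310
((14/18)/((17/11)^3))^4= 7535366532507121/3822584498464461921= 0.00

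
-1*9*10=-90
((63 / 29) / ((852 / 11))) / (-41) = -231 / 337676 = -0.00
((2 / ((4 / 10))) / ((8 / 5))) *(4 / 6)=25 / 12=2.08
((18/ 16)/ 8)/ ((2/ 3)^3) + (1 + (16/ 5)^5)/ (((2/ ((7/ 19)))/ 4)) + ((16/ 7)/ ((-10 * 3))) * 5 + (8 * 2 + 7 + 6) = 176883838753/ 638400000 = 277.07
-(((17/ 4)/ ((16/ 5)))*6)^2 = -65025/ 1024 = -63.50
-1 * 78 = -78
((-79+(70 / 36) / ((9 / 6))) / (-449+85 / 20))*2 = 16784 / 48033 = 0.35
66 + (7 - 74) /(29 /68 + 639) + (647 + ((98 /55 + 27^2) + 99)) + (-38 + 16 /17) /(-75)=62737214343 /40654735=1543.17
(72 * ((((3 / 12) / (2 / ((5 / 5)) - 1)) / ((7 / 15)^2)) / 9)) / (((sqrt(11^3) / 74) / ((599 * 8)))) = 89263.92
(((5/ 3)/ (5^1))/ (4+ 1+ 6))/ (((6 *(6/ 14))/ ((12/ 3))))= 0.05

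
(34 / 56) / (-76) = -17 / 2128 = -0.01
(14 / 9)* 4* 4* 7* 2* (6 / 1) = 2090.67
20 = 20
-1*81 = -81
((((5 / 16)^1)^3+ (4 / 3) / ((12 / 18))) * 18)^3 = 419399233848477 / 8589934592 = 48824.50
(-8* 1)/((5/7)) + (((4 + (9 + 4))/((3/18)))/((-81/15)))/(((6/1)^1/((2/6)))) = -4961/405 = -12.25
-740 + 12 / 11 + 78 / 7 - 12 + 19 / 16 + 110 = -774409 / 1232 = -628.58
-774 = -774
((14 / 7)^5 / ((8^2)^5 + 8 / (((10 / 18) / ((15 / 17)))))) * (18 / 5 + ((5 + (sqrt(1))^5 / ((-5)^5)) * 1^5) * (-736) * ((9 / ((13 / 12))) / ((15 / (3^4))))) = -2280116335032 / 463470597484375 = -0.00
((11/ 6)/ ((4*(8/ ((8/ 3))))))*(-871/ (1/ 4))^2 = 16690102/ 9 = 1854455.78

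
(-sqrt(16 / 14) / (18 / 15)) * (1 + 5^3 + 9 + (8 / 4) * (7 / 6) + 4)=-2120 * sqrt(14) / 63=-125.91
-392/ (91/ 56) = -3136/ 13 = -241.23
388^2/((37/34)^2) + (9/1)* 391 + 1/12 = 2146157869/16428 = 130640.24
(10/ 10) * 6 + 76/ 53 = 394/ 53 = 7.43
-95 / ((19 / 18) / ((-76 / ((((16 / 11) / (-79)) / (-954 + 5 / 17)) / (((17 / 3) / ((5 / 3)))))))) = 2409235587 / 2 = 1204617793.50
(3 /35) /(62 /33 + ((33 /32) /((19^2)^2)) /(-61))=0.05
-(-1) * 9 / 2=9 / 2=4.50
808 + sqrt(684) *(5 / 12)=5 *sqrt(19) / 2 + 808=818.90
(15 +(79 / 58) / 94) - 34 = -103509 / 5452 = -18.99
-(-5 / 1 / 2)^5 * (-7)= -21875 / 32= -683.59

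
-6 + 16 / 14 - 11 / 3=-179 / 21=-8.52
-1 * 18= -18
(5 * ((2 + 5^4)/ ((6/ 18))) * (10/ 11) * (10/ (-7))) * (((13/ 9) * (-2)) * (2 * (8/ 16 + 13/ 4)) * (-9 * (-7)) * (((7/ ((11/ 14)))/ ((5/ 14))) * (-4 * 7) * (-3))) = 34935859636.36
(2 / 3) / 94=1 / 141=0.01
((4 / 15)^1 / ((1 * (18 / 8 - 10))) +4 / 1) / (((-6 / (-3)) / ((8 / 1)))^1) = 7376 / 465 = 15.86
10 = 10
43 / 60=0.72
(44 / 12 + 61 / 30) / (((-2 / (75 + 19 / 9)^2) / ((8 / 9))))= -18302168 / 1215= -15063.51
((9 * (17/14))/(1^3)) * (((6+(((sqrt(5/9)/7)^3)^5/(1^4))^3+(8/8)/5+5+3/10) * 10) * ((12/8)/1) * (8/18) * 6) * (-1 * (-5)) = 25135.71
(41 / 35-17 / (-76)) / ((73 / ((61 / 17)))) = 226371 / 3301060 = 0.07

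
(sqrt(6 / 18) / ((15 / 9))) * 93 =93 * sqrt(3) / 5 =32.22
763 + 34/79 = 60311/79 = 763.43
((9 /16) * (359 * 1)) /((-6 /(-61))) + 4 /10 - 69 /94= 15436283 /7520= 2052.70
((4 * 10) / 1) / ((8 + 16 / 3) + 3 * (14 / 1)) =60 / 83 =0.72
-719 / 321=-2.24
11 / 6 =1.83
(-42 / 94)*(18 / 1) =-378 / 47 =-8.04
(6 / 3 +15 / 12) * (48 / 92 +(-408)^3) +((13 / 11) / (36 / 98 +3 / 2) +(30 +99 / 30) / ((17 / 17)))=-102196351423703 / 462990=-220731228.37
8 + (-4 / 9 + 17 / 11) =901 / 99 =9.10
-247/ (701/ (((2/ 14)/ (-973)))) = 0.00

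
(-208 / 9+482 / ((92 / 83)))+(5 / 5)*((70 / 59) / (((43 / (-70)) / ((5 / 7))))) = 431005483 / 1050318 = 410.36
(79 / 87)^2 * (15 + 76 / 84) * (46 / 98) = 47943362 / 7788501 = 6.16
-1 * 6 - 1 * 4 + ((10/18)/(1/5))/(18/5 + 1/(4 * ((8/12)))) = -13310/1431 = -9.30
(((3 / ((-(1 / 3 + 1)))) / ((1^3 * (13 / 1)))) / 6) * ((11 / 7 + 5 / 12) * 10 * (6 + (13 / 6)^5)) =-49855345 / 1617408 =-30.82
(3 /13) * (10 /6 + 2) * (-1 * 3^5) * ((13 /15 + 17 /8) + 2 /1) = -533709 /520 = -1026.36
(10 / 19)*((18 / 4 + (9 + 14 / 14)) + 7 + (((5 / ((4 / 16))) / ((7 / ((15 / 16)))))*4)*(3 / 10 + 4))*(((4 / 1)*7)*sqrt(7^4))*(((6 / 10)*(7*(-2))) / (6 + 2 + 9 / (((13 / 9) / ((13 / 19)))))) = -7787472 / 233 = -33422.63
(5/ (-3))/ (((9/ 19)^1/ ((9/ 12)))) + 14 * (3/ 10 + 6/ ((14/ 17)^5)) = 193030057/ 864360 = 223.32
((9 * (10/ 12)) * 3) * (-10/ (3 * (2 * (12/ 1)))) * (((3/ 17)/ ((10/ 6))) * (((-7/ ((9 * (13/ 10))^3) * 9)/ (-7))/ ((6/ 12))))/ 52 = -625/ 8739666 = -0.00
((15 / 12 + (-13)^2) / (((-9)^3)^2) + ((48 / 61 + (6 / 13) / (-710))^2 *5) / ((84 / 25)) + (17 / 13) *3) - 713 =-5567423858077483739 / 7861852827932922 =-708.16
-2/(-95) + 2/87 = 364/8265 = 0.04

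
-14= -14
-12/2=-6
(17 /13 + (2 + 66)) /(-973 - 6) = -901 /12727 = -0.07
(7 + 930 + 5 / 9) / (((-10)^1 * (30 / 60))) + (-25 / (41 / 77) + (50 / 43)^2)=-795233467 / 3411405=-233.11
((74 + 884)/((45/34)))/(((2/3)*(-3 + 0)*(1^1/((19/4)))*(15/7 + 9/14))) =-1083019/1755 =-617.10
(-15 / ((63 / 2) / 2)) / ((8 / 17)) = -85 / 42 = -2.02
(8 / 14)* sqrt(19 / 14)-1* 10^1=-9.33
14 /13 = 1.08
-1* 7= -7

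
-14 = -14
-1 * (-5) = 5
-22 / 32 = -11 / 16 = -0.69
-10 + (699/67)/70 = -46201/4690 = -9.85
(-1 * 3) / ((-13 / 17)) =51 / 13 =3.92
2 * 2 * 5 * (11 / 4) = 55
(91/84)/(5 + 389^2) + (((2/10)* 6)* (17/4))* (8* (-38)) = -14076949759/9079560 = -1550.40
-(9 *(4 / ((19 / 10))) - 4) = -284 / 19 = -14.95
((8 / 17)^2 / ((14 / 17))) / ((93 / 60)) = 640 / 3689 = 0.17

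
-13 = -13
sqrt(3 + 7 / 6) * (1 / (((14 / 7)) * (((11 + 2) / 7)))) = 0.55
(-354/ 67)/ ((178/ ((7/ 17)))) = -1239/ 101371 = -0.01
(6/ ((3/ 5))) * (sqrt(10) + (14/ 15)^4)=76832/ 10125 + 10 * sqrt(10)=39.21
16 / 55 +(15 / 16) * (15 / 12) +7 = 29789 / 3520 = 8.46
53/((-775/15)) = -159/155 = -1.03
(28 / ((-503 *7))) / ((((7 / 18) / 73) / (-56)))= 42048 / 503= 83.59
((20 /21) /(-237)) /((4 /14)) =-10 /711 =-0.01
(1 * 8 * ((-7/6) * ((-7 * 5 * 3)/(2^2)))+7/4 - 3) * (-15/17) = -14625/68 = -215.07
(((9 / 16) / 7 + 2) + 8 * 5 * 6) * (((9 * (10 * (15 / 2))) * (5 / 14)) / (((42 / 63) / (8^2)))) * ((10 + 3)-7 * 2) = -274519125 / 49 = -5602431.12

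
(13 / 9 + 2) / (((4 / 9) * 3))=31 / 12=2.58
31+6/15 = 157/5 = 31.40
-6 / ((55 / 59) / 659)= -233286 / 55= -4241.56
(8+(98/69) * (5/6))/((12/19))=14.54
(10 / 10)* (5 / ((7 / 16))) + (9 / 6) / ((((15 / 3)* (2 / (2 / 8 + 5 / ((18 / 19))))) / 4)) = 6193 / 420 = 14.75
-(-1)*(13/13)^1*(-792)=-792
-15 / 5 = -3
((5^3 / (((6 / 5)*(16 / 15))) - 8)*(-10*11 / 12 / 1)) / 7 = -157795 / 1344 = -117.41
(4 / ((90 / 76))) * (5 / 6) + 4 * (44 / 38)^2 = 79708 / 9747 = 8.18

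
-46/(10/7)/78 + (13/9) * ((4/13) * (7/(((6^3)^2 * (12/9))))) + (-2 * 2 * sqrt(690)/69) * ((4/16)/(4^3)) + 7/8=4205327/9097920-sqrt(690)/4416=0.46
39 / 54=13 / 18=0.72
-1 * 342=-342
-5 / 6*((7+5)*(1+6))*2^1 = -140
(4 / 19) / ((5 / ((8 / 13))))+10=12382 / 1235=10.03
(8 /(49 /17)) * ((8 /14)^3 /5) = 8704 /84035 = 0.10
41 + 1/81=3322/81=41.01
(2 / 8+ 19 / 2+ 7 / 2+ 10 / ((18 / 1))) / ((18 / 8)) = 497 / 81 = 6.14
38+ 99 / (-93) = 1145 / 31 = 36.94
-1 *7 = -7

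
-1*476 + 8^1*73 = 108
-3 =-3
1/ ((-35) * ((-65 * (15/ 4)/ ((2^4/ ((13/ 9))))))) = 192/ 147875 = 0.00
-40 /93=-0.43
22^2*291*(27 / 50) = 76055.76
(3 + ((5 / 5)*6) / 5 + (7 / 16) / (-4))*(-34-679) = -933317 / 320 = -2916.62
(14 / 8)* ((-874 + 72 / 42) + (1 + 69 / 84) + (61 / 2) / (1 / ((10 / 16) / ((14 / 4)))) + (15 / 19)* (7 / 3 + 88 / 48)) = -916879 / 608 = -1508.02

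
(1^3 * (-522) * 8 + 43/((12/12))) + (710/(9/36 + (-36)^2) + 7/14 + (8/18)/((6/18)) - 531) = -29004593/6222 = -4661.62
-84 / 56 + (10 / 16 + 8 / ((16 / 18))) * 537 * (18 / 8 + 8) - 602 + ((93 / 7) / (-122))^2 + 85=306078861085 / 5834528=52459.92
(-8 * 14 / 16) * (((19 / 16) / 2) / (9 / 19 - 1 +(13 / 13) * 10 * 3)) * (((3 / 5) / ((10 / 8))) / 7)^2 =-3249 / 4900000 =-0.00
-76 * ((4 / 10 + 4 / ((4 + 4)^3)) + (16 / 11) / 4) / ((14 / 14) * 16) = -103189 / 28160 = -3.66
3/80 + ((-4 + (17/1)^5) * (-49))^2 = 387229926592256723/80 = 4840374082403209.04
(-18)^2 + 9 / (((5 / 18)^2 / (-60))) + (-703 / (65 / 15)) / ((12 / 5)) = -6742.00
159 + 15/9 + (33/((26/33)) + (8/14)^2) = 775399/3822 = 202.88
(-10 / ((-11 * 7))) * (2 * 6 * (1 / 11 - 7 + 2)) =-7.65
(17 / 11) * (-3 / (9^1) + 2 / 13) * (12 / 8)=-119 / 286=-0.42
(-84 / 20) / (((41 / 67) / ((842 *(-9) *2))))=21324492 / 205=104021.91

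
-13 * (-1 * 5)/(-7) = -65/7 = -9.29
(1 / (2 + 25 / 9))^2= 81 / 1849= 0.04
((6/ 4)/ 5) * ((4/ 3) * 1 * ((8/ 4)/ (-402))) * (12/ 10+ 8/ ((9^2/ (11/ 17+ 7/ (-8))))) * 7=-1694/ 103275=-0.02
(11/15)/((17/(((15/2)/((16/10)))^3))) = 309375/69632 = 4.44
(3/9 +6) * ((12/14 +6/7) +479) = 3044.52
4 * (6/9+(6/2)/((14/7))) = 26/3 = 8.67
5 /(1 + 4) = 1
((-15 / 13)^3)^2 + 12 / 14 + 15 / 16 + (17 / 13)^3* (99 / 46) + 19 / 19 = 123931613375 / 12433859984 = 9.97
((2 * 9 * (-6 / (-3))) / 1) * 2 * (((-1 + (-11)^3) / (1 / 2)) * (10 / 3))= -639360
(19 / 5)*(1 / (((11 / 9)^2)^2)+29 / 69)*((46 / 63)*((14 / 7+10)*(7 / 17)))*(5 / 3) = 133349296 / 6720219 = 19.84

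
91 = 91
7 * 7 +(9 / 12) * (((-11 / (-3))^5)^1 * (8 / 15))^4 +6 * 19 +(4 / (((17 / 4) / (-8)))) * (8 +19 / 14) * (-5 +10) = 11708055619.25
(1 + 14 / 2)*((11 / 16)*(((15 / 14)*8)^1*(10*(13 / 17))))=42900 / 119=360.50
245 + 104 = 349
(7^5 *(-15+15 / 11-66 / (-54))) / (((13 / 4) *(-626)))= 41311606 / 402831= 102.55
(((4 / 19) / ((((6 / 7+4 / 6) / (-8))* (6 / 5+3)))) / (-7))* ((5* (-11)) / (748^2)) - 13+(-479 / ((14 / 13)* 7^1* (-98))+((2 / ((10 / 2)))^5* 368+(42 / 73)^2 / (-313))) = -103825625437685080343 / 12094734827178850000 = -8.58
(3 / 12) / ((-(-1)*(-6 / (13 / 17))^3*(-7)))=2197 / 29713824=0.00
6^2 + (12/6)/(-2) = 35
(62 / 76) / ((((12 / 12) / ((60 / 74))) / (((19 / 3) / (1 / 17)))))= 2635 / 37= 71.22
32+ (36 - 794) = -726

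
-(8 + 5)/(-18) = 13/18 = 0.72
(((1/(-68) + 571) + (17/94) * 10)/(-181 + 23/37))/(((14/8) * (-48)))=0.04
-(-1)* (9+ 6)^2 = 225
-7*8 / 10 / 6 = -0.93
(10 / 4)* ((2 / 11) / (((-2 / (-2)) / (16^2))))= 1280 / 11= 116.36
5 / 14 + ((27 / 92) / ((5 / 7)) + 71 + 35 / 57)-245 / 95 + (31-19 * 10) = -16371199 / 183540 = -89.20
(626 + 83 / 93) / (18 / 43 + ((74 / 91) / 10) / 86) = 2281318130 / 1526781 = 1494.20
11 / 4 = 2.75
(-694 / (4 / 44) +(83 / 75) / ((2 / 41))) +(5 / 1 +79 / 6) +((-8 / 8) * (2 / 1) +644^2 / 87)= -2828.07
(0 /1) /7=0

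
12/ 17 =0.71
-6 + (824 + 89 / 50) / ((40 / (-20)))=-41889 / 100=-418.89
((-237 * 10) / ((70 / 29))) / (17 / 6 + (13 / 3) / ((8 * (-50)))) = -2749200 / 7903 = -347.87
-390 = -390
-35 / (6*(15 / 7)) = -49 / 18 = -2.72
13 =13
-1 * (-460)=460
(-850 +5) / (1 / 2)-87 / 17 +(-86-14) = -30517 / 17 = -1795.12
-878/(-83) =878/83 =10.58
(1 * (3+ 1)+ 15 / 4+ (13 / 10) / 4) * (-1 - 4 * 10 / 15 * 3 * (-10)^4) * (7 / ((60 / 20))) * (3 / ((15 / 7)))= -422058609 / 200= -2110293.04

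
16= 16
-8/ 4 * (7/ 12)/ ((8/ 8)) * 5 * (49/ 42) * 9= -245/ 4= -61.25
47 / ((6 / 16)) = 376 / 3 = 125.33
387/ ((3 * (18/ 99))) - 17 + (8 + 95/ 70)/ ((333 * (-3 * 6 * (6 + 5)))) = 639229999/ 923076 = 692.50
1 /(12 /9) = 3 /4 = 0.75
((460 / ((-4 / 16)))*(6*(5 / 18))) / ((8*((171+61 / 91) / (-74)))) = 3872050 / 23433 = 165.24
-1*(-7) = 7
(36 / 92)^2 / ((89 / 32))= 2592 / 47081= 0.06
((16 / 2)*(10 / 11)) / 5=1.45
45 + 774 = 819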